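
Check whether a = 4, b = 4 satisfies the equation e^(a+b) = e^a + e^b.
Fails

Substituting a = 4, b = 4:

LHS = e^(4+4) = e^8 ≈ 2981
RHS = e^4 + e^4 = 2·e^4 ≈ 109.2

LHS ≠ RHS, so the equation does not hold at this point.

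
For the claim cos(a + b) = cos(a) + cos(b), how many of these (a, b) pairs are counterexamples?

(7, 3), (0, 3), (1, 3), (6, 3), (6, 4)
Testing each pair:
(7, 3): LHS = cos(10) ≈ -0.8391, RHS = cos(3) + cos(7) ≈ -0.2361 → counterexample
(0, 3): LHS = cos(3) ≈ -0.99, RHS = cos(3) + 1 ≈ 0.01001 → counterexample
(1, 3): LHS = cos(4) ≈ -0.6536, RHS = cos(3) + cos(1) ≈ -0.4497 → counterexample
(6, 3): LHS = cos(9) ≈ -0.9111, RHS = cos(3) + cos(6) ≈ -0.02982 → counterexample
(6, 4): LHS = cos(10) ≈ -0.8391, RHS = cos(4) + cos(6) ≈ 0.3065 → counterexample

That makes 5 counterexamples.

Answer: 5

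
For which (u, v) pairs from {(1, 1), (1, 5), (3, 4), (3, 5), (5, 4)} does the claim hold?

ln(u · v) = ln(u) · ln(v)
Testing each pair:
(1, 1): LHS = 0, RHS = 0 → holds
(1, 5): LHS = ln(5) ≈ 1.609, RHS = 0 → fails
(3, 4): LHS = ln(12) ≈ 2.485, RHS = ln(3)·ln(4) ≈ 1.523 → fails
(3, 5): LHS = ln(15) ≈ 2.708, RHS = ln(3)·ln(5) ≈ 1.768 → fails
(5, 4): LHS = ln(20) ≈ 2.996, RHS = ln(4)·ln(5) ≈ 2.231 → fails

1 of 5 pairs satisfies the claim.

Answer: (1, 1)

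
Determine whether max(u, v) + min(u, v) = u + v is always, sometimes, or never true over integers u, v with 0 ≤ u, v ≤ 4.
The identity holds for every pair in the range. For instance at (u, v) = (2, 0): both sides equal 2.

Answer: Always true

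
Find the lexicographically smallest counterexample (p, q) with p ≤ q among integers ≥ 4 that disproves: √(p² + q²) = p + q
Substituting (4, 4) into the claim:
LHS = √(4² + 4²) = 4·√(2) ≈ 5.657
RHS = 4 + 4 = 8

Since LHS ≠ RHS, this pair disproves the claim, and no lexicographically smaller pair (p ≤ q, integers ≥ 4) does.

For instance (5, 7) is also a counterexample (LHS = √(74) ≈ 8.602, RHS = 12), but it's lexicographically larger.

Answer: (p, q) = (4, 4)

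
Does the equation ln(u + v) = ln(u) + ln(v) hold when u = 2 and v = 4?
Substituting u = 2, v = 4:

LHS = ln(2 + 4) = ln(6) ≈ 1.792
RHS = ln(2) + ln(4) ≈ 2.079

LHS ≠ RHS, so the equation does not hold at this point.

Answer: Fails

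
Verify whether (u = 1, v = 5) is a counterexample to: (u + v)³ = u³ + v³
Substituting u = 1, v = 5:
LHS = (1 + 5)³ = 216
RHS = 1³ + 5³ = 126

Since LHS ≠ RHS, this pair disproves the claim.

Answer: Yes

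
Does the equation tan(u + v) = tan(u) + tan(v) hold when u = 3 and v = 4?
Substituting u = 3, v = 4:

LHS = tan(3 + 4) = tan(7) ≈ 0.8714
RHS = tan(3) + tan(4) ≈ 1.015

LHS ≠ RHS, so the equation does not hold at this point.

Answer: Fails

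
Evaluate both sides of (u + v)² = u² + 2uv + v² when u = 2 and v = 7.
LHS = (2 + 7)² = 81
RHS = 2² + 2·2·7 + 7² = 81

LHS = RHS: the two sides agree.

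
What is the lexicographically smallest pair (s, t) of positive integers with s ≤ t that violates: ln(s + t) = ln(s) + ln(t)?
Substituting (1, 1) into the claim:
LHS = ln(1 + 1) = ln(2) ≈ 0.6931
RHS = ln(1) + ln(1) = 0

Since LHS ≠ RHS, this pair disproves the claim, and no lexicographically smaller pair (s ≤ t, positive integers) does.

For instance (4, 8) is also a counterexample (LHS = ln(12) ≈ 2.485, RHS = ln(4) + ln(8) ≈ 3.466), but it's lexicographically larger.

Answer: (s, t) = (1, 1)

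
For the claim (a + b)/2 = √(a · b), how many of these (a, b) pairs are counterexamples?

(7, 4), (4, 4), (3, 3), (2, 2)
Testing each pair:
(7, 4): LHS = 11/2, RHS = 2·√(7) ≈ 5.292 → counterexample
(4, 4): LHS = 4, RHS = 4 → satisfies claim
(3, 3): LHS = 3, RHS = 3 → satisfies claim
(2, 2): LHS = 2, RHS = 2 → satisfies claim

That makes 1 counterexample.

Answer: 1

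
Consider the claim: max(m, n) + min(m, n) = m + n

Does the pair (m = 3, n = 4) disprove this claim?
No

Substituting m = 3, n = 4:
LHS = max(3, 4) + min(3, 4) = 7
RHS = 3 + 4 = 7

The sides agree, so this pair does not disprove the claim.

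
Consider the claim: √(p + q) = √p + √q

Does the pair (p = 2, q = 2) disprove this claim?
Yes

Substituting p = 2, q = 2:
LHS = √(2 + 2) = 2
RHS = √2 + √2 = 2·√(2) ≈ 2.828

Since LHS ≠ RHS, this pair disproves the claim.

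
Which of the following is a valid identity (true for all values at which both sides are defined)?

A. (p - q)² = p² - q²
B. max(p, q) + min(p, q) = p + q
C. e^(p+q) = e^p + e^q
A: fails at (6, 7) — LHS = 1, RHS = -13.
B: holds — e.g. at (5, 8), both sides equal 13.
C: fails at (4, 5) — LHS = e^9 ≈ 8103, RHS = e^4 + e^5 ≈ 203.

Answer: B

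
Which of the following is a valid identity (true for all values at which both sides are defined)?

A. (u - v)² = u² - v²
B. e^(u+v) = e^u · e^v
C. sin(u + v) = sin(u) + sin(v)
B

A: fails at (1, 4) — LHS = 9, RHS = -15.
B: holds — e.g. at (0, 1), both sides equal e ≈ 2.718.
C: fails at (2, 4) — LHS = sin(6) ≈ -0.2794, RHS = sin(4) + sin(2) ≈ 0.1525.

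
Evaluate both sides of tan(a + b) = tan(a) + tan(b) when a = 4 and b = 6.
LHS = tan(4 + 6) = tan(10) ≈ 0.6484
RHS = tan(4) + tan(6) ≈ 0.8668

LHS ≠ RHS (they differ by about 0.2185), so the equation does not hold here.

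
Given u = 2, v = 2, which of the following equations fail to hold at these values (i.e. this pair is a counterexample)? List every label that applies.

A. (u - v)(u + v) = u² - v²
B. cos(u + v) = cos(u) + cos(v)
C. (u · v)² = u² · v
Evaluating each claim at the given values:
A. LHS = 0, RHS = 0 → holds here (LHS = RHS)
B. LHS = cos(4) ≈ -0.6536, RHS = 2·cos(2) ≈ -0.8323 → fails here (LHS ≠ RHS)
C. LHS = 16, RHS = 8 → fails here (LHS ≠ RHS)

Answer: B, C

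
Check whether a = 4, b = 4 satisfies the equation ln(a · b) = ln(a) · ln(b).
Fails

Substituting a = 4, b = 4:

LHS = ln(4 · 4) = ln(16) ≈ 2.773
RHS = ln(4) · ln(4) = ln(4)² ≈ 1.922

LHS ≠ RHS, so the equation does not hold at this point.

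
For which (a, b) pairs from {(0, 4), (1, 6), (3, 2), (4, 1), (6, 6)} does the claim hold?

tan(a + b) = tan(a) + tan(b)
Testing each pair:
(0, 4): LHS = tan(4) ≈ 1.158, RHS = tan(4) ≈ 1.158 → holds
(1, 6): LHS = tan(7) ≈ 0.8714, RHS = tan(6) + tan(1) ≈ 1.266 → fails
(3, 2): LHS = tan(5) ≈ -3.381, RHS = tan(2) + tan(3) ≈ -2.328 → fails
(4, 1): LHS = tan(5) ≈ -3.381, RHS = tan(4) + tan(1) ≈ 2.715 → fails
(6, 6): LHS = tan(12) ≈ -0.6359, RHS = 2·tan(6) ≈ -0.582 → fails

1 of 5 pairs satisfies the claim.

Answer: (0, 4)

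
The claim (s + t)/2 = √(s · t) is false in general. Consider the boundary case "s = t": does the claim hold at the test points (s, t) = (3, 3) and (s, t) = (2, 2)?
At (3, 3): LHS = 3, RHS = 3 → equal
At (2, 2): LHS = 2, RHS = 2 → equal

So the claim does hold at both of these boundary points, even though it is not an identity.

Answer: Yes, holds at both test points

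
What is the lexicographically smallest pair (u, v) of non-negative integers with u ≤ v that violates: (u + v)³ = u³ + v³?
(u, v) = (1, 1)

At (0, 7): both sides equal 343, so it holds there.

Substituting (1, 1) into the claim:
LHS = (1 + 1)³ = 8
RHS = 1³ + 1³ = 2

Since LHS ≠ RHS, this pair disproves the claim, and no lexicographically smaller pair (u ≤ v, non-negative integers) does.

For instance (2, 2) is also a counterexample (LHS = 64, RHS = 16), but it's lexicographically larger.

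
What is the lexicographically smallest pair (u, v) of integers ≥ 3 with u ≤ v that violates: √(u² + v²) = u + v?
Substituting (3, 3) into the claim:
LHS = √(3² + 3²) = 3·√(2) ≈ 4.243
RHS = 3 + 3 = 6

Since LHS ≠ RHS, this pair disproves the claim, and no lexicographically smaller pair (u ≤ v, integers ≥ 3) does.

For instance (10, 10) is also a counterexample (LHS = 10·√(2) ≈ 14.14, RHS = 20), but it's lexicographically larger.

Answer: (u, v) = (3, 3)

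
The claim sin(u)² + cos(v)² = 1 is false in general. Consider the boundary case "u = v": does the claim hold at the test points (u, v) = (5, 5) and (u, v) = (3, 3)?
Yes, holds at both test points

At (5, 5): LHS = cos(5)² + sin(5)² = 1, RHS = 1 → equal
At (3, 3): LHS = sin(3)² + cos(3)² = 1, RHS = 1 → equal

So the claim does hold at both of these boundary points, even though it is not an identity.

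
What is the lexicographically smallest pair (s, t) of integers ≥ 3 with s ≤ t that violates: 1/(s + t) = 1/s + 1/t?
Substituting (3, 3) into the claim:
LHS = 1/(3 + 3) = 1/6
RHS = 1/3 + 1/3 = 2/3

Since LHS ≠ RHS, this pair disproves the claim, and no lexicographically smaller pair (s ≤ t, integers ≥ 3) does.

For instance (9, 10) is also a counterexample (LHS = 1/19, RHS = 19/90), but it's lexicographically larger.

Answer: (s, t) = (3, 3)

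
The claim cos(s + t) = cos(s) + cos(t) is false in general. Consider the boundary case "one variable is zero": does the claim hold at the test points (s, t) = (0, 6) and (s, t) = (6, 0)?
No, fails at both test points

At (0, 6): LHS = cos(6) ≈ 0.9602 ≠ RHS = cos(6) + 1 ≈ 1.96
At (6, 0): LHS = cos(6) ≈ 0.9602 ≠ RHS = cos(6) + 1 ≈ 1.96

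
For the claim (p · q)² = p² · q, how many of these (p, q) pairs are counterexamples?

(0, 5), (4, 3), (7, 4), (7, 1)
Testing each pair:
(0, 5): LHS = 0, RHS = 0 → satisfies claim
(4, 3): LHS = 144, RHS = 48 → counterexample
(7, 4): LHS = 784, RHS = 196 → counterexample
(7, 1): LHS = 49, RHS = 49 → satisfies claim

That makes 2 counterexamples.

Answer: 2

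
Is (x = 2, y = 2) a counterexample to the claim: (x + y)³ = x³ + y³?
Substituting x = 2, y = 2:
LHS = (2 + 2)³ = 64
RHS = 2³ + 2³ = 16

Since LHS ≠ RHS, this pair disproves the claim.

Answer: Yes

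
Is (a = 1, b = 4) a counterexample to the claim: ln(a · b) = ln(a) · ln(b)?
Substituting a = 1, b = 4:
LHS = ln(1 · 4) = ln(4) ≈ 1.386
RHS = ln(1) · ln(4) = 0

Since LHS ≠ RHS, this pair disproves the claim.

Answer: Yes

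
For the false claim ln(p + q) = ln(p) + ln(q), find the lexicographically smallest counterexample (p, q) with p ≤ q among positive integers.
(p, q) = (1, 1)

Substituting (1, 1) into the claim:
LHS = ln(1 + 1) = ln(2) ≈ 0.6931
RHS = ln(1) + ln(1) = 0

Since LHS ≠ RHS, this pair disproves the claim, and no lexicographically smaller pair (p ≤ q, positive integers) does.

For instance (1, 5) is also a counterexample (LHS = ln(6) ≈ 1.792, RHS = ln(5) ≈ 1.609), but it's lexicographically larger.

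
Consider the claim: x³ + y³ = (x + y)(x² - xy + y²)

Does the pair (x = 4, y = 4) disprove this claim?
Substituting x = 4, y = 4:
LHS = 4³ + 4³ = 128
RHS = (4 + 4)(4² - 4·4 + 4²) = 128

The sides agree, so this pair does not disprove the claim.

Answer: No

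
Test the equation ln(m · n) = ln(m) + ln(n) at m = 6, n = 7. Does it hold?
Substituting m = 6, n = 7:

LHS = ln(6 · 7) = ln(42) ≈ 3.738
RHS = ln(6) + ln(7) ≈ 3.738

LHS = RHS, so the equation holds at this point.

Answer: Holds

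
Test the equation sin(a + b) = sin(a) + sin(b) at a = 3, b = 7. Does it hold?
Substituting a = 3, b = 7:

LHS = sin(3 + 7) = sin(10) ≈ -0.544
RHS = sin(3) + sin(7) ≈ 0.7981

LHS ≠ RHS, so the equation does not hold at this point.

Answer: Fails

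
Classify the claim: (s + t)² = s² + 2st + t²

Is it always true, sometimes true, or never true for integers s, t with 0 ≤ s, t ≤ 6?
Always true

The identity holds for every pair in the range. For instance at (s, t) = (1, 0): both sides equal 1.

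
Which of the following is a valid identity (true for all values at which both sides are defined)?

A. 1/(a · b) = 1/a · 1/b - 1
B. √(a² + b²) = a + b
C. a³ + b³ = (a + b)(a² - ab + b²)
A: fails at (1, 5) — LHS = 1/5, RHS = -4/5.
B: fails at (1, 3) — LHS = √(10) ≈ 3.162, RHS = 4.
C: holds — e.g. at (4, 6), both sides equal 280.

Answer: C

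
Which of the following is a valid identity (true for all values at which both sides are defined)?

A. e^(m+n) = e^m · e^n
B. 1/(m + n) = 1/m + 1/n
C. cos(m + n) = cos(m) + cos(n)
A

A: holds — e.g. at (2, 7), both sides equal e^9 ≈ 8103.
B: fails at (2, 4) — LHS = 1/6, RHS = 3/4.
C: fails at (1, 2) — LHS = cos(3) ≈ -0.99, RHS = cos(2) + cos(1) ≈ 0.1242.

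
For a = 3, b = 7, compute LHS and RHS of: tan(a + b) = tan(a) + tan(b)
LHS = tan(3 + 7) = tan(10) ≈ 0.6484
RHS = tan(3) + tan(7) ≈ 0.7289

LHS ≠ RHS (they differ by about 0.08054), so the equation does not hold here.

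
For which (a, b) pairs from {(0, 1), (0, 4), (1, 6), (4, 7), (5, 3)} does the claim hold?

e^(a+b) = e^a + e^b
Testing each pair:
(0, 1): LHS = e ≈ 2.718, RHS = 1 + e ≈ 3.718 → fails
(0, 4): LHS = e^4 ≈ 54.6, RHS = 1 + e^4 ≈ 55.6 → fails
(1, 6): LHS = e^7 ≈ 1097, RHS = e + e^6 ≈ 406.1 → fails
(4, 7): LHS = e^11 ≈ 59874.1, RHS = e^4 + e^7 ≈ 1151 → fails
(5, 3): LHS = e^8 ≈ 2981, RHS = e^3 + e^5 ≈ 168.5 → fails

No pair satisfies the claim.

Answer: None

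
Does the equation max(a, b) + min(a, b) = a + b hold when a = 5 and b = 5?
Substituting a = 5, b = 5:

LHS = max(5, 5) + min(5, 5) = 10
RHS = 5 + 5 = 10

LHS = RHS, so the equation holds at this point.

Answer: Holds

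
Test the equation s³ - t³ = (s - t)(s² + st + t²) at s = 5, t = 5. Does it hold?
Holds

Substituting s = 5, t = 5:

LHS = 5³ - 5³ = 0
RHS = (5 - 5)(5² + 5·5 + 5²) = 0

LHS = RHS, so the equation holds at this point.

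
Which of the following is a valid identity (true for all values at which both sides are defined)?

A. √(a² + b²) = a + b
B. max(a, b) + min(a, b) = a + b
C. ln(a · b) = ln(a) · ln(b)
A: fails at (5, 5) — LHS = 5·√(2) ≈ 7.071, RHS = 10.
B: holds — e.g. at (6, 7), both sides equal 13.
C: fails at (2, 7) — LHS = ln(14) ≈ 2.639, RHS = ln(2)·ln(7) ≈ 1.349.

Answer: B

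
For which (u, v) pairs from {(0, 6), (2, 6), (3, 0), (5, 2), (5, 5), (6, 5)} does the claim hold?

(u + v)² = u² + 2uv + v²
Testing each pair:
(0, 6): LHS = 36, RHS = 36 → holds
(2, 6): LHS = 64, RHS = 64 → holds
(3, 0): LHS = 9, RHS = 9 → holds
(5, 2): LHS = 49, RHS = 49 → holds
(5, 5): LHS = 100, RHS = 100 → holds
(6, 5): LHS = 121, RHS = 121 → holds

Every pair satisfies the claim.

Answer: All pairs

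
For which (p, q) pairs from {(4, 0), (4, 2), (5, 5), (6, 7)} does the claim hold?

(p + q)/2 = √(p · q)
(5, 5)

Testing each pair:
(4, 0): LHS = 2, RHS = 0 → fails
(4, 2): LHS = 3, RHS = 2·√(2) ≈ 2.828 → fails
(5, 5): LHS = 5, RHS = 5 → holds
(6, 7): LHS = 13/2, RHS = √(42) ≈ 6.481 → fails

1 of 4 pairs satisfies the claim.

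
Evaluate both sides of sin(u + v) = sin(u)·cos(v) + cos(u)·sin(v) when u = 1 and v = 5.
LHS = sin(1 + 5) = sin(6) ≈ -0.2794
RHS = sin(1)·cos(5) + cos(1)·sin(5) = sin(5)·cos(1) + sin(1)·cos(5) ≈ -0.2794

LHS = RHS: the two sides agree.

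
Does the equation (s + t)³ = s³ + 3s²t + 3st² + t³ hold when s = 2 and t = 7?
Substituting s = 2, t = 7:

LHS = (2 + 7)³ = 729
RHS = 2³ + 3·2²·7 + 3·2·7² + 7³ = 729

LHS = RHS, so the equation holds at this point.

Answer: Holds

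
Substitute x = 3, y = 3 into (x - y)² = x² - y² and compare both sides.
LHS = (3 - 3)² = 0
RHS = 3² - 3² = 0

LHS = RHS: the two sides agree.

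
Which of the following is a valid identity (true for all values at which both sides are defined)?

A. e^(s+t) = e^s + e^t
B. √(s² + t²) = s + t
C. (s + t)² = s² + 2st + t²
A: fails at (5, 5) — LHS = e^10 ≈ 22026.5, RHS = 2·e^5 ≈ 296.8.
B: fails at (1, 5) — LHS = √(26) ≈ 5.099, RHS = 6.
C: holds — e.g. at (3, 3), both sides equal 36.

Answer: C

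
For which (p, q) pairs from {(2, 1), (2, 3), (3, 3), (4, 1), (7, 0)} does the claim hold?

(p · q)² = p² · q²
Testing each pair:
(2, 1): LHS = 4, RHS = 4 → holds
(2, 3): LHS = 36, RHS = 36 → holds
(3, 3): LHS = 81, RHS = 81 → holds
(4, 1): LHS = 16, RHS = 16 → holds
(7, 0): LHS = 0, RHS = 0 → holds

Every pair satisfies the claim.

Answer: All pairs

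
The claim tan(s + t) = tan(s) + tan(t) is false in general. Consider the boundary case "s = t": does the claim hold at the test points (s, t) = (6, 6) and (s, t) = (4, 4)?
At (6, 6): LHS = tan(12) ≈ -0.6359 ≠ RHS = 2·tan(6) ≈ -0.582
At (4, 4): LHS = tan(8) ≈ -6.8 ≠ RHS = 2·tan(4) ≈ 2.316

Answer: No, fails at both test points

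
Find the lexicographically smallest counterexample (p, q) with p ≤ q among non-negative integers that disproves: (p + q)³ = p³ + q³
At (0, 2): both sides equal 8, so it holds there.

Substituting (1, 1) into the claim:
LHS = (1 + 1)³ = 8
RHS = 1³ + 1³ = 2

Since LHS ≠ RHS, this pair disproves the claim, and no lexicographically smaller pair (p ≤ q, non-negative integers) does.

For instance (6, 6) is also a counterexample (LHS = 1728, RHS = 432), but it's lexicographically larger.

Answer: (p, q) = (1, 1)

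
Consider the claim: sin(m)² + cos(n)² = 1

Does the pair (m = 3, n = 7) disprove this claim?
Substituting m = 3, n = 7:
LHS = sin(3)² + cos(7)² ≈ 0.5883
RHS = 1

Since LHS ≠ RHS, this pair disproves the claim.

Answer: Yes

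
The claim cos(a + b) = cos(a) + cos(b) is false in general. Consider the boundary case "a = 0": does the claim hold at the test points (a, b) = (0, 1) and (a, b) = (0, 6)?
No, fails at both test points

At (0, 1): LHS = cos(1) ≈ 0.5403 ≠ RHS = cos(1) + 1 ≈ 1.54
At (0, 6): LHS = cos(6) ≈ 0.9602 ≠ RHS = cos(6) + 1 ≈ 1.96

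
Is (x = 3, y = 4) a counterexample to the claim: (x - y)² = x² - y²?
Yes

Substituting x = 3, y = 4:
LHS = (3 - 4)² = 1
RHS = 3² - 4² = -7

Since LHS ≠ RHS, this pair disproves the claim.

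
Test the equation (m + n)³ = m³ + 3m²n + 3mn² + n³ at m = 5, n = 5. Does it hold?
Holds

Substituting m = 5, n = 5:

LHS = (5 + 5)³ = 1000
RHS = 5³ + 3·5²·5 + 3·5·5² + 5³ = 1000

LHS = RHS, so the equation holds at this point.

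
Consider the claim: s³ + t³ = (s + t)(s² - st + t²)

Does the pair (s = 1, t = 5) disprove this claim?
No

Substituting s = 1, t = 5:
LHS = 1³ + 5³ = 126
RHS = (1 + 5)(1² - 1·5 + 5²) = 126

The sides agree, so this pair does not disprove the claim.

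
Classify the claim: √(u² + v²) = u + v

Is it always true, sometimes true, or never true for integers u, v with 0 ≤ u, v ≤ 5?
Sometimes true

It holds at (u, v) = (3, 0) (both sides equal 3), but fails at (u, v) = (2, 1) (LHS = √(5) ≈ 2.236, RHS = 3).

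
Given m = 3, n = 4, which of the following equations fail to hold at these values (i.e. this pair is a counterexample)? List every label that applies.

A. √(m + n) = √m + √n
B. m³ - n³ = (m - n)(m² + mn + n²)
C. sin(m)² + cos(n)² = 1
Evaluating each claim at the given values:
A. LHS = √(7) ≈ 2.646, RHS = √(3) + 2 ≈ 3.732 → fails here (LHS ≠ RHS)
B. LHS = -37, RHS = -37 → holds here (LHS = RHS)
C. LHS = sin(3)² + cos(4)² ≈ 0.4472, RHS = 1 → fails here (LHS ≠ RHS)

Answer: A, C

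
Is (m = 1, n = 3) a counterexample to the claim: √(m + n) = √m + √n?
Substituting m = 1, n = 3:
LHS = √(1 + 3) = 2
RHS = √1 + √3 = 1 + √(3) ≈ 2.732

Since LHS ≠ RHS, this pair disproves the claim.

Answer: Yes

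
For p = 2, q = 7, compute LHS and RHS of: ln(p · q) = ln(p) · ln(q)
LHS = ln(2 · 7) = ln(14) ≈ 2.639
RHS = ln(2) · ln(7) ≈ 1.349

LHS ≠ RHS (they differ by about 1.29), so the equation does not hold here.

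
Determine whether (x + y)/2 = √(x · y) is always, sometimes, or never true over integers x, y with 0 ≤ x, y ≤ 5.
It holds at (x, y) = (2, 2) (both sides equal 2), but fails at (x, y) = (0, 5) (LHS = 5/2, RHS = 0).

Answer: Sometimes true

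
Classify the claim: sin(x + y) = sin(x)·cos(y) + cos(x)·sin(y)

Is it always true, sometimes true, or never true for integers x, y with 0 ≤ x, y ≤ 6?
The identity holds for every pair in the range. For instance at (x, y) = (0, 1): both sides equal sin(1) ≈ 0.8415.

Answer: Always true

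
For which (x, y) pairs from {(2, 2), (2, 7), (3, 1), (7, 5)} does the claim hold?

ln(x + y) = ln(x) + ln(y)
Testing each pair:
(2, 2): LHS = ln(4) ≈ 1.386, RHS = 2·ln(2) ≈ 1.386 → holds
(2, 7): LHS = ln(9) ≈ 2.197, RHS = ln(2) + ln(7) ≈ 2.639 → fails
(3, 1): LHS = ln(4) ≈ 1.386, RHS = ln(3) ≈ 1.099 → fails
(7, 5): LHS = ln(12) ≈ 2.485, RHS = ln(5) + ln(7) ≈ 3.555 → fails

1 of 4 pairs satisfies the claim.

Answer: (2, 2)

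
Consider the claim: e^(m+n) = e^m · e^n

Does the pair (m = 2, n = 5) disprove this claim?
No

Substituting m = 2, n = 5:
LHS = e^(2+5) = e^7 ≈ 1097
RHS = e^2 · e^5 = e^7 ≈ 1097

The sides agree, so this pair does not disprove the claim.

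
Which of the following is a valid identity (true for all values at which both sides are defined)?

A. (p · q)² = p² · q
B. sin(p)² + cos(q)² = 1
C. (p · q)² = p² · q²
A: fails at (2, 7) — LHS = 196, RHS = 28.
B: fails at (3, 4) — LHS = sin(3)² + cos(4)² ≈ 0.4472, RHS = 1.
C: holds — e.g. at (1, 4), both sides equal 16.

Answer: C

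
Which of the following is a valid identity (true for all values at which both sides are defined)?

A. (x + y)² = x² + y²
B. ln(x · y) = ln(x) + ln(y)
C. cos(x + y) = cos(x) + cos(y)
B

A: fails at (1, 4) — LHS = 25, RHS = 17.
B: holds — e.g. at (6, 7), both sides equal ln(42) ≈ 3.738.
C: fails at (2, 3) — LHS = cos(5) ≈ 0.2837, RHS = cos(3) + cos(2) ≈ -1.406.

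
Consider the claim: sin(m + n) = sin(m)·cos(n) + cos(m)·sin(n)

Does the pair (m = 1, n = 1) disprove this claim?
Substituting m = 1, n = 1:
LHS = sin(1 + 1) = sin(2) ≈ 0.9093
RHS = sin(1)·cos(1) + cos(1)·sin(1) = 2·sin(1)·cos(1) ≈ 0.9093

The sides agree, so this pair does not disprove the claim.

Answer: No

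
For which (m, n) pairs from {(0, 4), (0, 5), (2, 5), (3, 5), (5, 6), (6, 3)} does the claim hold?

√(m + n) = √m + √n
(0, 4), (0, 5)

Testing each pair:
(0, 4): LHS = 2, RHS = 2 → holds
(0, 5): LHS = √(5) ≈ 2.236, RHS = √(5) ≈ 2.236 → holds
(2, 5): LHS = √(7) ≈ 2.646, RHS = √(2) + √(5) ≈ 3.65 → fails
(3, 5): LHS = 2·√(2) ≈ 2.828, RHS = √(3) + √(5) ≈ 3.968 → fails
(5, 6): LHS = √(11) ≈ 3.317, RHS = √(5) + √(6) ≈ 4.686 → fails
(6, 3): LHS = 3, RHS = √(3) + √(6) ≈ 4.182 → fails

2 of 6 pairs satisfy the claim.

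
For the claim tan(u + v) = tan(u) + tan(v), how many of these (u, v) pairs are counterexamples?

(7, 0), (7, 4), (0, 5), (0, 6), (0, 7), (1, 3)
Testing each pair:
(7, 0): LHS = tan(7) ≈ 0.8714, RHS = tan(7) ≈ 0.8714 → satisfies claim
(7, 4): LHS = tan(11) ≈ -226, RHS = tan(7) + tan(4) ≈ 2.029 → counterexample
(0, 5): LHS = tan(5) ≈ -3.381, RHS = tan(5) ≈ -3.381 → satisfies claim
(0, 6): LHS = tan(6) ≈ -0.291, RHS = tan(6) ≈ -0.291 → satisfies claim
(0, 7): LHS = tan(7) ≈ 0.8714, RHS = tan(7) ≈ 0.8714 → satisfies claim
(1, 3): LHS = tan(4) ≈ 1.158, RHS = tan(3) + tan(1) ≈ 1.415 → counterexample

That makes 2 counterexamples.

Answer: 2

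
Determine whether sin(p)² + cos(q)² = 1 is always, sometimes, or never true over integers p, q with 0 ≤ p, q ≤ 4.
It holds at (p, q) = (1, 1) (both sides equal 1), but fails at (p, q) = (2, 1) (LHS = cos(1)² + sin(2)² ≈ 1.119, RHS = 1).

Answer: Sometimes true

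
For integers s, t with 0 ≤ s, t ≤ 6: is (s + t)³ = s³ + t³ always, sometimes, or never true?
It holds at (s, t) = (0, 3) (both sides equal 27), but fails at (s, t) = (5, 4) (LHS = 729, RHS = 189).

Answer: Sometimes true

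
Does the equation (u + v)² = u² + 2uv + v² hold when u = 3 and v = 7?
Substituting u = 3, v = 7:

LHS = (3 + 7)² = 100
RHS = 3² + 2·3·7 + 7² = 100

LHS = RHS, so the equation holds at this point.

Answer: Holds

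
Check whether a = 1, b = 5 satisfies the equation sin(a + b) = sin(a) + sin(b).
Substituting a = 1, b = 5:

LHS = sin(1 + 5) = sin(6) ≈ -0.2794
RHS = sin(1) + sin(5) ≈ -0.1175

LHS ≠ RHS, so the equation does not hold at this point.

Answer: Fails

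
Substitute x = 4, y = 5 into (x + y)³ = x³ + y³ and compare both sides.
LHS = (4 + 5)³ = 729
RHS = 4³ + 5³ = 189

LHS ≠ RHS, so the equation does not hold here.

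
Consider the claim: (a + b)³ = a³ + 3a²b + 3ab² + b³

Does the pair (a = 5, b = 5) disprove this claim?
Substituting a = 5, b = 5:
LHS = (5 + 5)³ = 1000
RHS = 5³ + 3·5²·5 + 3·5·5² + 5³ = 1000

The sides agree, so this pair does not disprove the claim.

Answer: No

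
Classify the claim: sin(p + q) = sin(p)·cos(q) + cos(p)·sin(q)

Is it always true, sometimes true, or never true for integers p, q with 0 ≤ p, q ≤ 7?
The identity holds for every pair in the range. For instance at (p, q) = (3, 6): both sides equal sin(9) ≈ 0.4121.

Answer: Always true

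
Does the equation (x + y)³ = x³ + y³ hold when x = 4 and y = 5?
Substituting x = 4, y = 5:

LHS = (4 + 5)³ = 729
RHS = 4³ + 5³ = 189

LHS ≠ RHS, so the equation does not hold at this point.

Answer: Fails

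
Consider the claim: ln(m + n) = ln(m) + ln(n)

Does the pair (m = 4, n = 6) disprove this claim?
Substituting m = 4, n = 6:
LHS = ln(4 + 6) = ln(10) ≈ 2.303
RHS = ln(4) + ln(6) ≈ 3.178

Since LHS ≠ RHS, this pair disproves the claim.

Answer: Yes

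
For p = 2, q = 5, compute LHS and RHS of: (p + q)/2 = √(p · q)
LHS = (2 + 5)/2 = 7/2
RHS = √(2 · 5) = √(10) ≈ 3.162

LHS ≠ RHS (they differ by about 0.3377), so the equation does not hold here.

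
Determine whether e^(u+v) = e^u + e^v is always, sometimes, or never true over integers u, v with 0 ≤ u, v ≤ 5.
Never true

The claim fails for every pair in the range. For instance at (u, v) = (0, 0): LHS = 1, RHS = 2.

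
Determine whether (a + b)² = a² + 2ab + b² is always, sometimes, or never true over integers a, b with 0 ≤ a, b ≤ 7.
Always true

The identity holds for every pair in the range. For instance at (a, b) = (2, 6): both sides equal 64.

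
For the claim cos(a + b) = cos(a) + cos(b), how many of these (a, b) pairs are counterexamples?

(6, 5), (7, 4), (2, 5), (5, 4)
4

Testing each pair:
(6, 5): LHS = cos(11) ≈ 0.004426, RHS = cos(5) + cos(6) ≈ 1.244 → counterexample
(7, 4): LHS = cos(11) ≈ 0.004426, RHS = cos(4) + cos(7) ≈ 0.1003 → counterexample
(2, 5): LHS = cos(7) ≈ 0.7539, RHS = cos(2) + cos(5) ≈ -0.1325 → counterexample
(5, 4): LHS = cos(9) ≈ -0.9111, RHS = cos(4) + cos(5) ≈ -0.37 → counterexample

That makes 4 counterexamples.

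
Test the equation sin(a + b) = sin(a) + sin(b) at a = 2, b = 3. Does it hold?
Fails

Substituting a = 2, b = 3:

LHS = sin(2 + 3) = sin(5) ≈ -0.9589
RHS = sin(2) + sin(3) ≈ 1.05

LHS ≠ RHS, so the equation does not hold at this point.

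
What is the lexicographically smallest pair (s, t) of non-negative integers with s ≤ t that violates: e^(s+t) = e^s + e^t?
Substituting (0, 0) into the claim:
LHS = e^(0+0) = 1
RHS = e^0 + e^0 = 2

Since LHS ≠ RHS, this pair disproves the claim, and no lexicographically smaller pair (s ≤ t, non-negative integers) does.

For instance (0, 7) is also a counterexample (LHS = e^7 ≈ 1097, RHS = 1 + e^7 ≈ 1098), but it's lexicographically larger.

Answer: (s, t) = (0, 0)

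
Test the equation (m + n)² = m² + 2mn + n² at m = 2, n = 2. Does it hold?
Holds

Substituting m = 2, n = 2:

LHS = (2 + 2)² = 16
RHS = 2² + 2·2·2 + 2² = 16

LHS = RHS, so the equation holds at this point.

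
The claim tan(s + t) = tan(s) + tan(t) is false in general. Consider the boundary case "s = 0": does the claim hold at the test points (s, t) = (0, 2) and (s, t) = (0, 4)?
Yes, holds at both test points

At (0, 2): LHS = tan(2) ≈ -2.185, RHS = tan(2) ≈ -2.185 → equal
At (0, 4): LHS = tan(4) ≈ 1.158, RHS = tan(4) ≈ 1.158 → equal

So the claim does hold at both of these boundary points, even though it is not an identity.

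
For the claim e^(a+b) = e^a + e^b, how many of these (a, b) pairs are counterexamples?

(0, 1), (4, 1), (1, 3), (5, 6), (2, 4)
5

Testing each pair:
(0, 1): LHS = e ≈ 2.718, RHS = 1 + e ≈ 3.718 → counterexample
(4, 1): LHS = e^5 ≈ 148.4, RHS = e + e^4 ≈ 57.32 → counterexample
(1, 3): LHS = e^4 ≈ 54.6, RHS = e + e^3 ≈ 22.8 → counterexample
(5, 6): LHS = e^11 ≈ 59874.1, RHS = e^5 + e^6 ≈ 551.8 → counterexample
(2, 4): LHS = e^6 ≈ 403.4, RHS = e^2 + e^4 ≈ 61.99 → counterexample

That makes 5 counterexamples.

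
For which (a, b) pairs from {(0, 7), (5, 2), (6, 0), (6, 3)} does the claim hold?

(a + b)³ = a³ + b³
(0, 7), (6, 0)

Testing each pair:
(0, 7): LHS = 343, RHS = 343 → holds
(5, 2): LHS = 343, RHS = 133 → fails
(6, 0): LHS = 216, RHS = 216 → holds
(6, 3): LHS = 729, RHS = 243 → fails

2 of 4 pairs satisfy the claim.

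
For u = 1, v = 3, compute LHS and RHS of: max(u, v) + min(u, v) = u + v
LHS = max(1, 3) + min(1, 3) = 4
RHS = 1 + 3 = 4

LHS = RHS: the two sides agree.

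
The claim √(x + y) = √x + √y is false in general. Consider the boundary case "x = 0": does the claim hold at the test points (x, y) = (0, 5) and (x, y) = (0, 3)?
Yes, holds at both test points

At (0, 5): LHS = √(5) ≈ 2.236, RHS = √(5) ≈ 2.236 → equal
At (0, 3): LHS = √(3) ≈ 1.732, RHS = √(3) ≈ 1.732 → equal

So the claim does hold at both of these boundary points, even though it is not an identity.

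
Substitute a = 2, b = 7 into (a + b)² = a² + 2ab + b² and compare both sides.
LHS = (2 + 7)² = 81
RHS = 2² + 2·2·7 + 7² = 81

LHS = RHS: the two sides agree.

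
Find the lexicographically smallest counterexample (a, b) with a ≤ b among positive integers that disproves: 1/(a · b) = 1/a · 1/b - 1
(a, b) = (1, 1)

Substituting (1, 1) into the claim:
LHS = 1/(1 · 1) = 1
RHS = 1/1 · 1/1 - 1 = 0

Since LHS ≠ RHS, this pair disproves the claim, and no lexicographically smaller pair (a ≤ b, positive integers) does.

For instance (3, 6) is also a counterexample (LHS = 1/18, RHS = -17/18), but it's lexicographically larger.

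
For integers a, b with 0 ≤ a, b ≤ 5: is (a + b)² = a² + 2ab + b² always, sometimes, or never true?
The identity holds for every pair in the range. For instance at (a, b) = (4, 0): both sides equal 16.

Answer: Always true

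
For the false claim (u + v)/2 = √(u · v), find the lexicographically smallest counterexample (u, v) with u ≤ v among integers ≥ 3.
Substituting (3, 4) into the claim:
LHS = (3 + 4)/2 = 7/2
RHS = √(3 · 4) = 2·√(3) ≈ 3.464

Since LHS ≠ RHS, this pair disproves the claim, and no lexicographically smaller pair (u ≤ v, integers ≥ 3) does.

For instance (9, 10) is also a counterexample (LHS = 19/2, RHS = 3·√(10) ≈ 9.487), but it's lexicographically larger.

Answer: (u, v) = (3, 4)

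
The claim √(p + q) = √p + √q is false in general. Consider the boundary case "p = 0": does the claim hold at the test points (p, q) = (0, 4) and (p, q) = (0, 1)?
At (0, 4): LHS = 2, RHS = 2 → equal
At (0, 1): LHS = 1, RHS = 1 → equal

So the claim does hold at both of these boundary points, even though it is not an identity.

Answer: Yes, holds at both test points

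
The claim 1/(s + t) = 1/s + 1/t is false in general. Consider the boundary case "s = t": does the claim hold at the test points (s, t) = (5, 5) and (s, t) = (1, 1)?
At (5, 5): LHS = 1/10 ≠ RHS = 2/5
At (1, 1): LHS = 1/2 ≠ RHS = 2

Answer: No, fails at both test points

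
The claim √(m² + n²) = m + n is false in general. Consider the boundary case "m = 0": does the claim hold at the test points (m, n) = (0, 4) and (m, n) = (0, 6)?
Yes, holds at both test points

At (0, 4): LHS = 4, RHS = 4 → equal
At (0, 6): LHS = 6, RHS = 6 → equal

So the claim does hold at both of these boundary points, even though it is not an identity.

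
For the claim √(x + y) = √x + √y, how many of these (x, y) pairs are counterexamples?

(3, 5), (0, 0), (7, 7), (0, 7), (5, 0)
2

Testing each pair:
(3, 5): LHS = 2·√(2) ≈ 2.828, RHS = √(3) + √(5) ≈ 3.968 → counterexample
(0, 0): LHS = 0, RHS = 0 → satisfies claim
(7, 7): LHS = √(14) ≈ 3.742, RHS = 2·√(7) ≈ 5.292 → counterexample
(0, 7): LHS = √(7) ≈ 2.646, RHS = √(7) ≈ 2.646 → satisfies claim
(5, 0): LHS = √(5) ≈ 2.236, RHS = √(5) ≈ 2.236 → satisfies claim

That makes 2 counterexamples.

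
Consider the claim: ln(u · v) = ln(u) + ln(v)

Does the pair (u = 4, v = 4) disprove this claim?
No

Substituting u = 4, v = 4:
LHS = ln(4 · 4) = ln(16) ≈ 2.773
RHS = ln(4) + ln(4) = 2·ln(4) ≈ 2.773

The sides agree, so this pair does not disprove the claim.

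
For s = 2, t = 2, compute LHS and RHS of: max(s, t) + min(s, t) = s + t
LHS = max(2, 2) + min(2, 2) = 4
RHS = 2 + 2 = 4

LHS = RHS: the two sides agree.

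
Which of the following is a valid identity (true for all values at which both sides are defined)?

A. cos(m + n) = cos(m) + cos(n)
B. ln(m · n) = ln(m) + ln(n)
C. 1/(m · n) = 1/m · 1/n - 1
A: fails at (1, 4) — LHS = cos(5) ≈ 0.2837, RHS = cos(4) + cos(1) ≈ -0.1133.
B: holds — e.g. at (4, 5), both sides equal ln(20) ≈ 2.996.
C: fails at (3, 4) — LHS = 1/12, RHS = -11/12.

Answer: B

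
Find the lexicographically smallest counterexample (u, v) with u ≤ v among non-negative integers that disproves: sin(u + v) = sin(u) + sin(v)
Substituting (1, 1) into the claim:
LHS = sin(1 + 1) = sin(2) ≈ 0.9093
RHS = sin(1) + sin(1) = 2·sin(1) ≈ 1.683

Since LHS ≠ RHS, this pair disproves the claim, and no lexicographically smaller pair (u ≤ v, non-negative integers) does.

For instance (2, 6) is also a counterexample (LHS = sin(8) ≈ 0.9894, RHS = sin(6) + sin(2) ≈ 0.6299), but it's lexicographically larger.

Answer: (u, v) = (1, 1)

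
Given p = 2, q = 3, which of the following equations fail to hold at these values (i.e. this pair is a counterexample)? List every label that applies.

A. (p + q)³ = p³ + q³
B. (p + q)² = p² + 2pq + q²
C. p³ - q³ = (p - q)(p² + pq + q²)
A

Evaluating each claim at the given values:
A. LHS = 125, RHS = 35 → fails here (LHS ≠ RHS)
B. LHS = 25, RHS = 25 → holds here (LHS = RHS)
C. LHS = -19, RHS = -19 → holds here (LHS = RHS)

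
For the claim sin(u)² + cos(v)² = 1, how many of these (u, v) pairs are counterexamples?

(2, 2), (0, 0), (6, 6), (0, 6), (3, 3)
1

Testing each pair:
(2, 2): LHS = cos(2)² + sin(2)² = 1, RHS = 1 → satisfies claim
(0, 0): LHS = 1, RHS = 1 → satisfies claim
(6, 6): LHS = sin(6)² + cos(6)² = 1, RHS = 1 → satisfies claim
(0, 6): LHS = cos(6)² ≈ 0.9219, RHS = 1 → counterexample
(3, 3): LHS = sin(3)² + cos(3)² = 1, RHS = 1 → satisfies claim

That makes 1 counterexample.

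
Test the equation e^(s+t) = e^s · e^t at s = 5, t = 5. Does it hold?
Holds

Substituting s = 5, t = 5:

LHS = e^(5+5) = e^10 ≈ 22026.5
RHS = e^5 · e^5 = e^10 ≈ 22026.5

LHS = RHS, so the equation holds at this point.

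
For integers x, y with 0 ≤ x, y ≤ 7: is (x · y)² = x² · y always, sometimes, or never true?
It holds at (x, y) = (0, 6) (both sides equal 0), but fails at (x, y) = (4, 7) (LHS = 784, RHS = 112).

Answer: Sometimes true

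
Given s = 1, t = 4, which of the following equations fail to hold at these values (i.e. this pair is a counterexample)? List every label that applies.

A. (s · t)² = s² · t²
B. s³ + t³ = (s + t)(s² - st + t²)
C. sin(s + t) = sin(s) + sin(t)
C

Evaluating each claim at the given values:
A. LHS = 16, RHS = 16 → holds here (LHS = RHS)
B. LHS = 65, RHS = 65 → holds here (LHS = RHS)
C. LHS = sin(5) ≈ -0.9589, RHS = sin(4) + sin(1) ≈ 0.08467 → fails here (LHS ≠ RHS)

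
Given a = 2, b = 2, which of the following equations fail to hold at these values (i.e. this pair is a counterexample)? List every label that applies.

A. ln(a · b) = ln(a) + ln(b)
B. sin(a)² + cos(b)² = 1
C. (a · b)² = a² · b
Evaluating each claim at the given values:
A. LHS = ln(4) ≈ 1.386, RHS = 2·ln(2) ≈ 1.386 → holds here (LHS = RHS)
B. LHS = cos(2)² + sin(2)² = 1, RHS = 1 → holds here (LHS = RHS)
C. LHS = 16, RHS = 8 → fails here (LHS ≠ RHS)

Answer: C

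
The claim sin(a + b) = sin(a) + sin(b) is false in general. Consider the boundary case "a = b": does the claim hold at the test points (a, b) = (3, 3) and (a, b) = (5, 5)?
At (3, 3): LHS = sin(6) ≈ -0.2794 ≠ RHS = 2·sin(3) ≈ 0.2822
At (5, 5): LHS = sin(10) ≈ -0.544 ≠ RHS = 2·sin(5) ≈ -1.918

Answer: No, fails at both test points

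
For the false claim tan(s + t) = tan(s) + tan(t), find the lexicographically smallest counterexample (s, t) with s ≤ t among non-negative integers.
(s, t) = (1, 1)

At (0, 1): both sides equal tan(1) ≈ 1.557, so it holds there.

Substituting (1, 1) into the claim:
LHS = tan(1 + 1) = tan(2) ≈ -2.185
RHS = tan(1) + tan(1) = 2·tan(1) ≈ 3.115

Since LHS ≠ RHS, this pair disproves the claim, and no lexicographically smaller pair (s ≤ t, non-negative integers) does.

For instance (1, 2) is also a counterexample (LHS = tan(3) ≈ -0.1425, RHS = tan(2) + tan(1) ≈ -0.6276), but it's lexicographically larger.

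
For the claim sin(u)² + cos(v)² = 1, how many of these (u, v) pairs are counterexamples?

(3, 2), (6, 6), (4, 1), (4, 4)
Testing each pair:
(3, 2): LHS = sin(3)² + cos(2)² ≈ 0.1931, RHS = 1 → counterexample
(6, 6): LHS = sin(6)² + cos(6)² = 1, RHS = 1 → satisfies claim
(4, 1): LHS = cos(1)² + sin(4)² ≈ 0.8647, RHS = 1 → counterexample
(4, 4): LHS = cos(4)² + sin(4)² = 1, RHS = 1 → satisfies claim

That makes 2 counterexamples.

Answer: 2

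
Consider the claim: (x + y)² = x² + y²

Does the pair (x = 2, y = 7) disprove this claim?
Substituting x = 2, y = 7:
LHS = (2 + 7)² = 81
RHS = 2² + 7² = 53

Since LHS ≠ RHS, this pair disproves the claim.

Answer: Yes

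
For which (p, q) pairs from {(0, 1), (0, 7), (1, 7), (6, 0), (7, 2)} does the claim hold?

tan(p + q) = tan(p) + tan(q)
(0, 1), (0, 7), (6, 0)

Testing each pair:
(0, 1): LHS = tan(1) ≈ 1.557, RHS = tan(1) ≈ 1.557 → holds
(0, 7): LHS = tan(7) ≈ 0.8714, RHS = tan(7) ≈ 0.8714 → holds
(1, 7): LHS = tan(8) ≈ -6.8, RHS = tan(7) + tan(1) ≈ 2.429 → fails
(6, 0): LHS = tan(6) ≈ -0.291, RHS = tan(6) ≈ -0.291 → holds
(7, 2): LHS = tan(9) ≈ -0.4523, RHS = tan(2) + tan(7) ≈ -1.314 → fails

3 of 5 pairs satisfy the claim.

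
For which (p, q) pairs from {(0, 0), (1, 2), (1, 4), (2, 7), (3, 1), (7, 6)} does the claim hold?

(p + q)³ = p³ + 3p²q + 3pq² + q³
Testing each pair:
(0, 0): LHS = 0, RHS = 0 → holds
(1, 2): LHS = 27, RHS = 27 → holds
(1, 4): LHS = 125, RHS = 125 → holds
(2, 7): LHS = 729, RHS = 729 → holds
(3, 1): LHS = 64, RHS = 64 → holds
(7, 6): LHS = 2197, RHS = 2197 → holds

Every pair satisfies the claim.

Answer: All pairs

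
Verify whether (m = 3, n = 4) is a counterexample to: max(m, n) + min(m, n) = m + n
No

Substituting m = 3, n = 4:
LHS = max(3, 4) + min(3, 4) = 7
RHS = 3 + 4 = 7

The sides agree, so this pair does not disprove the claim.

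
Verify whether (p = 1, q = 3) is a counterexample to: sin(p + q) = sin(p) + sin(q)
Substituting p = 1, q = 3:
LHS = sin(1 + 3) = sin(4) ≈ -0.7568
RHS = sin(1) + sin(3) ≈ 0.9826

Since LHS ≠ RHS, this pair disproves the claim.

Answer: Yes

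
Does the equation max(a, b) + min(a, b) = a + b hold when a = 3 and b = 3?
Holds

Substituting a = 3, b = 3:

LHS = max(3, 3) + min(3, 3) = 6
RHS = 3 + 3 = 6

LHS = RHS, so the equation holds at this point.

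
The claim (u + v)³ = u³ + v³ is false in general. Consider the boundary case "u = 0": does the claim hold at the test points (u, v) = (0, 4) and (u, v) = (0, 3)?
At (0, 4): LHS = 64, RHS = 64 → equal
At (0, 3): LHS = 27, RHS = 27 → equal

So the claim does hold at both of these boundary points, even though it is not an identity.

Answer: Yes, holds at both test points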